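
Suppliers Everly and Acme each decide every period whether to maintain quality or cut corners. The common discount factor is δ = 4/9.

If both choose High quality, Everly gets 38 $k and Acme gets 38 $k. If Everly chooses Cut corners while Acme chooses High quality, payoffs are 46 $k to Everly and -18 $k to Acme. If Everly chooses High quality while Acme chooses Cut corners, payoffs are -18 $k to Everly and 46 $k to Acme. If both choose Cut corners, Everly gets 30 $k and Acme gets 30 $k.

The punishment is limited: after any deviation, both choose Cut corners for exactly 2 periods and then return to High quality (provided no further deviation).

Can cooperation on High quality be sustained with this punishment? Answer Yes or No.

No

A one-shot deviation gives 46 now, then 30 for 2 periods, then back to 38.
Gain from deviating: (46−38) today; loss: (38−30) in each of the next 2 periods.
No-deviation condition: (38−30)(δ+…+δ^2) ≥ 46−38, i.e. δ+…+δ^2 ≥ 1.
At δ = 4/9: δ+…+δ^2 = 0.6420 < 1.0000.
So cooperation is not sustainable.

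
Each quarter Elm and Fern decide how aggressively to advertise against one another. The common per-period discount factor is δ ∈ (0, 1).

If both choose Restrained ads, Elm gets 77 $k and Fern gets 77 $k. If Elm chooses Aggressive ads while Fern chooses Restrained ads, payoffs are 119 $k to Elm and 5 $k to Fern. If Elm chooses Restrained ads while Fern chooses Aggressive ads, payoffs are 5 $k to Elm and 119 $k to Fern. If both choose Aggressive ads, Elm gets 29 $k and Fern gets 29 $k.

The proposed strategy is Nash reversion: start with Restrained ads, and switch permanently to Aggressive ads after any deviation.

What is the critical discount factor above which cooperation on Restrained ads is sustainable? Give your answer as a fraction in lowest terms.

One-period gain from deviating is 119 − 77 = 42. The loss is 77 − 29 = 48 in every subsequent period, with present value 48·δ/(1−δ).
Deviation is unprofitable when 48·δ/(1−δ) ≥ 42, i.e. δ/(1−δ) ≥ 7/8.
Equivalently δ ≥ 42/(42+48) = 7/15.

7/15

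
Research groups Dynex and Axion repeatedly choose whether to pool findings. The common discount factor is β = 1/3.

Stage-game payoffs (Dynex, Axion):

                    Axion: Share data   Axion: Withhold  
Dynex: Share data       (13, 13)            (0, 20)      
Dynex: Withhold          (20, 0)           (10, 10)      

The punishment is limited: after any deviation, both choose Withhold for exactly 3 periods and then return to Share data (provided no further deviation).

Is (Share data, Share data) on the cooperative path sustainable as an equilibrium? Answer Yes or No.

No

A one-shot deviation gives 20 now, then 10 for 3 periods, then back to 13.
Gain from deviating: (20−13) today; loss: (13−10) in each of the next 3 periods.
No-deviation condition: (13−10)(β+…+β^3) ≥ 20−13, i.e. β+…+β^3 ≥ 7/3.
At β = 1/3: β+…+β^3 = 0.4815 < 2.3333.
So cooperation is not sustainable.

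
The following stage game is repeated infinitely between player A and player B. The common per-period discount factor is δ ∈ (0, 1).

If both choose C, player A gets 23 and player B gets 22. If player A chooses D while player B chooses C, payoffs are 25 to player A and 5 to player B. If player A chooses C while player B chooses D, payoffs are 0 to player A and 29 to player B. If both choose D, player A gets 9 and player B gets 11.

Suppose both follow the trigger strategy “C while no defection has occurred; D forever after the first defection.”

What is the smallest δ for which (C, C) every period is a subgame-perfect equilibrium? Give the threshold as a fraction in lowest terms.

player A's threshold: (25−23)/(25−9) = 1/8.
player B's threshold: (29−22)/(29−11) = 7/18.
1/8 < 7/18, so player B binds and δ* = 7/18.

7/18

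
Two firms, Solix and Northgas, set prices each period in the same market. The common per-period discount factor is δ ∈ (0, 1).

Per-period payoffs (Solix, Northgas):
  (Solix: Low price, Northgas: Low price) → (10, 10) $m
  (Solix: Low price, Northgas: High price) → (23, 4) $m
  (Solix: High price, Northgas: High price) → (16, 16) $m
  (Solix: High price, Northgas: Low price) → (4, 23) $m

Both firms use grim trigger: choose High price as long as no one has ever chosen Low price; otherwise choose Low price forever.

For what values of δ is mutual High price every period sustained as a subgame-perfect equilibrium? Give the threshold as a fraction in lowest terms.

Cooperation forever yields 16 each period: 16/(1−δ).
Deviating yields 23 once, then 10 forever: 23 + 10δ/(1−δ).
No profitable deviation requires 16/(1−δ) ≥ 23 + 10δ/(1−δ).
Multiplying by (1−δ): 16 ≥ 23(1−δ) + 10δ = 23 − 13δ.
So 13δ ≥ 7, i.e. δ ≥ 7/13.

7/13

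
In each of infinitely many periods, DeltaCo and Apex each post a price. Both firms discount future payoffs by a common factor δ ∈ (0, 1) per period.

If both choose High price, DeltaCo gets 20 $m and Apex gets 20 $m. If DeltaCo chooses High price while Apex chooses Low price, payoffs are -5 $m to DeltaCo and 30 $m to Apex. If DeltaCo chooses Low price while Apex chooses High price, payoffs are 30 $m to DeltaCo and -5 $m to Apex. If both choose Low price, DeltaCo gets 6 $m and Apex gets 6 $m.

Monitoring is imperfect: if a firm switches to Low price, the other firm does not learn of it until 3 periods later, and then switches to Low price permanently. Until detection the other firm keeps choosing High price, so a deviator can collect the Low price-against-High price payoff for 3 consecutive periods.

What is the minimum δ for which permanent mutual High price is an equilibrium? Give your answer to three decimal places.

0.747

A deviator earns 30 for 3 periods, then 6 forever; cooperating earns 20 forever. Multiplying the IC by (1−δ):
20 ≥ 30(1−δ^3) + 6δ^3, so 24·δ^3 ≥ 10 and δ^3 ≥ 5/12.
δ ≥ (5/12)^(1/3) ≈ 0.747.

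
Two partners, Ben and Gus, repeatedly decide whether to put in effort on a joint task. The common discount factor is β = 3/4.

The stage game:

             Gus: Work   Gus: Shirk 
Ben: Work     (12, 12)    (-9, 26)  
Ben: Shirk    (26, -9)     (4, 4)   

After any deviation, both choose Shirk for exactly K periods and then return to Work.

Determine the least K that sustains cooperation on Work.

4

Need Σ_{k=1}^{K} β^k ≥ (26−12)/(12−4) = 1.7500 at β = 3/4.
At K = 3 the sum is 1.7344 < 1.7500; at K = 4 it is 2.0508 ≥ 1.7500.
So the minimum punishment length is K = 4.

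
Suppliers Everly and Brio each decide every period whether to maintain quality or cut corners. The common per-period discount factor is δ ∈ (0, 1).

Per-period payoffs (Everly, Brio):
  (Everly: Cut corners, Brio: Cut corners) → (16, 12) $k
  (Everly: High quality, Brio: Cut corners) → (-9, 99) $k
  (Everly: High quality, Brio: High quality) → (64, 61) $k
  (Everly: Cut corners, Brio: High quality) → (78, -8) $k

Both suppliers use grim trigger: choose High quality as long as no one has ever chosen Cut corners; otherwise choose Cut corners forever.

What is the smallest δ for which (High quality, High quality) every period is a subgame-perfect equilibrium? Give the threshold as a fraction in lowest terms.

38/87

Everly's threshold: (78−64)/(78−16) = 7/31.
Brio's threshold: (99−61)/(99−12) = 38/87.
7/31 < 38/87, so Brio binds and δ* = 38/87.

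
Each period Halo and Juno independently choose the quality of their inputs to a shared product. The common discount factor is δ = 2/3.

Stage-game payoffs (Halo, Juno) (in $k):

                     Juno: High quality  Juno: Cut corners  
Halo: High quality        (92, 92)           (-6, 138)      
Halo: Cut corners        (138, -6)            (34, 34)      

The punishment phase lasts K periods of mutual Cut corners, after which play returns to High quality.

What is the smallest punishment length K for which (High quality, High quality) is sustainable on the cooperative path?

2

Need Σ_{k=1}^{K} δ^k ≥ (138−92)/(92−34) = 0.7931 at δ = 2/3.
At K = 1 the sum is 0.6667 < 0.7931; at K = 2 it is 1.1111 ≥ 0.7931.
So the minimum punishment length is K = 2.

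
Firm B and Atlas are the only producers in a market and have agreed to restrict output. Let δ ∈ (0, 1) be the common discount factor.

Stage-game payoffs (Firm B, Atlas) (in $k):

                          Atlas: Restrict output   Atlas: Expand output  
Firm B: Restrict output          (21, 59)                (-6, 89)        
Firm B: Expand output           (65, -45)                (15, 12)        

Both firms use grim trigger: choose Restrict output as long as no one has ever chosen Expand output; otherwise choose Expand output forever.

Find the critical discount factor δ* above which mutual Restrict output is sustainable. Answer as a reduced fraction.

For Firm B: deviation gain 65−21 = 44, per-period punishment loss 21−15 = 6. IC gives δ ≥ 44/50 = 22/25.
For Atlas: gain 30, loss 47 per period, so δ ≥ 30/77.
The tighter constraint is Firm B's, so cooperation needs δ ≥ 22/25.

22/25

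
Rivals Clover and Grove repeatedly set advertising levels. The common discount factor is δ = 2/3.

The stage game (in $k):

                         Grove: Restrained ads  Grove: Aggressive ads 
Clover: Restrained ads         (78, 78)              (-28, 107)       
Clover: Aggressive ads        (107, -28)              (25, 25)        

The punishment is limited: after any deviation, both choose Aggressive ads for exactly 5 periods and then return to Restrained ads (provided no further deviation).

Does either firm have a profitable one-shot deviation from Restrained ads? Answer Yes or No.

No

IC: δ+…+δ^5 ≥ (107−78)/(78−25) = 29/53.
At δ = 2/3: partial sum = 1.7366 ≥ 0.5472. Cooperation sustainable.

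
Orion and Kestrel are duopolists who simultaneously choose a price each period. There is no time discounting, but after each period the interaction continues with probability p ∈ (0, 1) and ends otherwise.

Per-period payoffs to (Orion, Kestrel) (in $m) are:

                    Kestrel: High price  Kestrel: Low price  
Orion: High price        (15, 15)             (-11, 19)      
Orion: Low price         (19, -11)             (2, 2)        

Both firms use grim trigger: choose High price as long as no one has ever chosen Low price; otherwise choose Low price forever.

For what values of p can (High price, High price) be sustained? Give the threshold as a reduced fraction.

With no time discounting, the continuation probability p plays the role of the discount factor.
Grim-trigger IC: 15/(1−p) ≥ 19 + 2p/(1−p) ⇒ p ≥ (19−15)/(19−2) = 4/17.

4/17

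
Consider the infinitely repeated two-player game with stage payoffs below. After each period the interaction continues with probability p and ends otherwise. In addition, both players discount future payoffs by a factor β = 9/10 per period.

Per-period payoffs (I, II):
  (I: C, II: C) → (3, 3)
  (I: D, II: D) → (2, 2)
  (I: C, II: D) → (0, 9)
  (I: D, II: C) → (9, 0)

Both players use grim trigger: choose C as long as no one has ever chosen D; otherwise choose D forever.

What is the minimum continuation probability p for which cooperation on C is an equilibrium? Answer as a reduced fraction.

20/21

Expected continuation weight on next period's payoff is β·p = 9/10·p, which plays the role of the discount factor.
Cooperation requires 9/10·p ≥ (9−3)/(9−2) = 6/7, hence p ≥ 20/21.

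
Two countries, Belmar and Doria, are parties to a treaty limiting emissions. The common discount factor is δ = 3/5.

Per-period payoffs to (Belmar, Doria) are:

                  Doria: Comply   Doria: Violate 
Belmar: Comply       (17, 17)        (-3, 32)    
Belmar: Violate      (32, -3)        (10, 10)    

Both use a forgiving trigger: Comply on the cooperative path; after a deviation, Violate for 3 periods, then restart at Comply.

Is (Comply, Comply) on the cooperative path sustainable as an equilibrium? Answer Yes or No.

IC: δ+…+δ^3 ≥ (32−17)/(17−10) = 15/7.
At δ = 3/5: partial sum = 1.1760 < 2.1429. Cooperation not sustainable.

No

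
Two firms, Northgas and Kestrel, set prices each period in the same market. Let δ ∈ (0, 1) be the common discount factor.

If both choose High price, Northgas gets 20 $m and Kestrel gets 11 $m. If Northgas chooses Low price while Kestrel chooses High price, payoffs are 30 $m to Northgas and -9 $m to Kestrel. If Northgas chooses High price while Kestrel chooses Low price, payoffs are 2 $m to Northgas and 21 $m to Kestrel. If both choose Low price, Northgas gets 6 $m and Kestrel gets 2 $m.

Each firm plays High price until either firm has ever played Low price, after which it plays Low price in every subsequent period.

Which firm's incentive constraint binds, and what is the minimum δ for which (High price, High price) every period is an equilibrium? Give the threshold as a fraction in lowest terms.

Northgas: cooperation gives 20 each period; deviation gives 30 once then 6 forever.
  20/(1−δ) ≥ 30 + 6δ/(1−δ) ⇒ δ ≥ 10/24 = 5/12.
Kestrel: cooperation gives 11 each period; deviation gives 21 once then 2 forever.
  δ ≥ 10/19.
Both must hold, so the binding constraint is Kestrel's: δ ≥ 10/19.

Kestrel; δ ≥ 10/19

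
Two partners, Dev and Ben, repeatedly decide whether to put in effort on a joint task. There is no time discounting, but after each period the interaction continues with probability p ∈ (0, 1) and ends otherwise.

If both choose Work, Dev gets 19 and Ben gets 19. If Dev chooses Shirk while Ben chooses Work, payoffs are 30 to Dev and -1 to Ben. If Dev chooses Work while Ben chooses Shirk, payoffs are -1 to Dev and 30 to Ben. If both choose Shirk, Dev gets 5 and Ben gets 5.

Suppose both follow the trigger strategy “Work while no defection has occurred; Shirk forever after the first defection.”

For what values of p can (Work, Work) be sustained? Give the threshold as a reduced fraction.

11/25

Expected cooperation value is 19 + p·19 + p²·19 + … = 19/(1−p); deviation gives 30 + p·5/(1−p).
19 ≥ 30(1−p) + 5p ⇒ 25p ≥ 11 ⇒ p ≥ 11/25.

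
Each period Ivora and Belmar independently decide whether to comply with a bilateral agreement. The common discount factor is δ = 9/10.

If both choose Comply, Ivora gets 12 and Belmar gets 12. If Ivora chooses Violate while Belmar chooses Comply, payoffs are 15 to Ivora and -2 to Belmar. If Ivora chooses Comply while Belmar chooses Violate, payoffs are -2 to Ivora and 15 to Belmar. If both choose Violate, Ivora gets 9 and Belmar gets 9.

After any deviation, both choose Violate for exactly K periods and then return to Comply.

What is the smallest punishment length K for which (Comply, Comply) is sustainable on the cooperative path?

2

IC: δ(1−δ^K)/(1−δ) ≥ (15−12)/(12−9) = 1.
With δ = 9/10: need 1 − δ^K ≥ 1·(1−9/10)/(9/10), i.e. δ^K ≤ 0.8889.
Since (9/10)^1 = 0.9000 and (9/10)^2 = 0.8100, the smallest such K is 2.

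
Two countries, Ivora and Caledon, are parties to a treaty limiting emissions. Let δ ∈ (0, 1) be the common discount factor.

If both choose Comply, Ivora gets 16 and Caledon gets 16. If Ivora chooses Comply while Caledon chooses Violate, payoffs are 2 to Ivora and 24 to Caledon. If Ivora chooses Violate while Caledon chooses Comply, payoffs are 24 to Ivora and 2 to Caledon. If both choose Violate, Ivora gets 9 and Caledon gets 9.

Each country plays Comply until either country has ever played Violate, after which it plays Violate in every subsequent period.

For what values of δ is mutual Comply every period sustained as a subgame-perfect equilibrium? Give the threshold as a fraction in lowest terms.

8/15

One-period gain from deviating is 24 − 16 = 8. The loss is 16 − 9 = 7 in every subsequent period, with present value 7·δ/(1−δ).
Deviation is unprofitable when 7·δ/(1−δ) ≥ 8, i.e. δ/(1−δ) ≥ 8/7.
Equivalently δ ≥ 8/(8+7) = 8/15.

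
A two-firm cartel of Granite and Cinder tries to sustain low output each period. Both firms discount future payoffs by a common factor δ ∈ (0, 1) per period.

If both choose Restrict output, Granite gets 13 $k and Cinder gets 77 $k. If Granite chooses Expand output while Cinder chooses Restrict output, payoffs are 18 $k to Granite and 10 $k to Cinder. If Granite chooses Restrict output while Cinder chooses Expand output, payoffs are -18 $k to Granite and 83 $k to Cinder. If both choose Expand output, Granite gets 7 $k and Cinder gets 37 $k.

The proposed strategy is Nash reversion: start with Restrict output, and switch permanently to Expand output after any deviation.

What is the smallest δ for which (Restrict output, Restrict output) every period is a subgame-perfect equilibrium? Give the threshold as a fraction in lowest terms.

Granite's threshold: (18−13)/(18−7) = 5/11.
Cinder's threshold: (83−77)/(83−37) = 3/23.
5/11 > 3/23, so Granite binds and δ* = 5/11.

5/11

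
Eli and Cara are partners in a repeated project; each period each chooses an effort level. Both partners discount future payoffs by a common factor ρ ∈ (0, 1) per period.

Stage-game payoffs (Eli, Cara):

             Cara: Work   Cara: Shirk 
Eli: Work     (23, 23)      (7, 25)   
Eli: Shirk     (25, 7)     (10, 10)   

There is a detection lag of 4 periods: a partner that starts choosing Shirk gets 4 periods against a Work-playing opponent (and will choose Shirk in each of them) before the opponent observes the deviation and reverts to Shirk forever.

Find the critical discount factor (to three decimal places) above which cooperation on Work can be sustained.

A deviator earns 25 for 4 periods, then 10 forever; cooperating earns 23 forever. Multiplying the IC by (1−ρ):
23 ≥ 25(1−ρ^4) + 10ρ^4, so 15·ρ^4 ≥ 2 and ρ^4 ≥ 2/15.
ρ ≥ (2/15)^(1/4) ≈ 0.604.

0.604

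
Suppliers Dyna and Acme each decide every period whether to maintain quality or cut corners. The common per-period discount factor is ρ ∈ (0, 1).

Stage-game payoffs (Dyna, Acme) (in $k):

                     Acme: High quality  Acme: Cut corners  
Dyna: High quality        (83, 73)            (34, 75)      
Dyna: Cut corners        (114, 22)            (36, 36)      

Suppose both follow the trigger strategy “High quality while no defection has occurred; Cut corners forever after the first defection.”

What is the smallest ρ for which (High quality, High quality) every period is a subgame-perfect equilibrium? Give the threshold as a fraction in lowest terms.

31/78

Dyna's threshold: (114−83)/(114−36) = 31/78.
Acme's threshold: (75−73)/(75−36) = 2/39.
31/78 > 2/39, so Dyna binds and ρ* = 31/78.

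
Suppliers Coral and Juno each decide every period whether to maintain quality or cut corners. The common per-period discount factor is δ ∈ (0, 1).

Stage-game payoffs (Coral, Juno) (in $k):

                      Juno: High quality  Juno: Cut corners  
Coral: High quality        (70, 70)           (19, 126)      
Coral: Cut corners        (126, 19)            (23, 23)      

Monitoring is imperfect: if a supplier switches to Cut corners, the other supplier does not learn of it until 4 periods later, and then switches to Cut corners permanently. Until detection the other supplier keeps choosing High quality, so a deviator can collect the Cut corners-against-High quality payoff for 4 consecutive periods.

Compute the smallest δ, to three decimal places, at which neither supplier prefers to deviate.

0.859

The best deviation is to choose Cut corners for all 4 undetected periods, earning 126 each, then 23 forever once detected.
Deviation value: 126(1−δ^4)/(1−δ) + 23δ^4/(1−δ); cooperation value: 70/(1−δ).
IC: 70 ≥ 126(1−δ^4) + 23δ^4 = 126 − 103δ^4.
So δ^4 ≥ 56/103, giving δ ≥ (56/103)^(1/4) ≈ 0.859.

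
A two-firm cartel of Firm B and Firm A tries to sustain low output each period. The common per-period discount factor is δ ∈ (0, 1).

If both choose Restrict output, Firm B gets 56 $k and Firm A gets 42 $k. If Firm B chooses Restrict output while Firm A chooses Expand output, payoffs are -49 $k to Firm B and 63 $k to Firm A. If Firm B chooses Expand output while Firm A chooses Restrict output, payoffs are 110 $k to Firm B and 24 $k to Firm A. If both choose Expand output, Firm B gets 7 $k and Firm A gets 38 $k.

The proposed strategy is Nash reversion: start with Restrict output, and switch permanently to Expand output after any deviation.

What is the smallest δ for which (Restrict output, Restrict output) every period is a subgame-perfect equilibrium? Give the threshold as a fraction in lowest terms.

21/25

Firm B's threshold: (110−56)/(110−7) = 54/103.
Firm A's threshold: (63−42)/(63−38) = 21/25.
54/103 < 21/25, so Firm A binds and δ* = 21/25.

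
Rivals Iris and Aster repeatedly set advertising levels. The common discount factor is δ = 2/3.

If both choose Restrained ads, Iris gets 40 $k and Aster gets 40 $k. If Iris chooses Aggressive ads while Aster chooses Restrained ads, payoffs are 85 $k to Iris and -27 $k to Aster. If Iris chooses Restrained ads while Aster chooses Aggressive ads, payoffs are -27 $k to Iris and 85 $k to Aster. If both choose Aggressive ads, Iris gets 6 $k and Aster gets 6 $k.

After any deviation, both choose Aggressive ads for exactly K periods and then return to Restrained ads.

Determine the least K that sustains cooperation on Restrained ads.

3

No profitable deviation requires (40−6)(δ+…+δ^K) ≥ 85−40, i.e. δ+…+δ^K ≥ 45/34 ≈ 1.3235.
With δ = 2/3, the partial sums are K=1: 0.6667, K=2: 1.1111, K=3: 1.4074.
K = 3 is the first length at which the sum reaches 1.3235.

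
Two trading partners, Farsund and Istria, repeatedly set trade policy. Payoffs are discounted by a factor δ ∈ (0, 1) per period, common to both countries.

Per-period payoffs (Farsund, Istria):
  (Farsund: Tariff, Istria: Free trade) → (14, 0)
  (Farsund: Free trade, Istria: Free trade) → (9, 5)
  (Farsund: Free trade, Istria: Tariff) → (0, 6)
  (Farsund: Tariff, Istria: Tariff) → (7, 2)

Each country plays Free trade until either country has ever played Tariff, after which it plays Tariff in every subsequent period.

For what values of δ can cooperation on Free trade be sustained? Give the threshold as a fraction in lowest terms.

5/7

For Farsund: deviation gain 14−9 = 5, per-period punishment loss 9−7 = 2. IC gives δ ≥ 5/7.
For Istria: gain 1, loss 3 per period, so δ ≥ 1/4.
The tighter constraint is Farsund's, so cooperation needs δ ≥ 5/7.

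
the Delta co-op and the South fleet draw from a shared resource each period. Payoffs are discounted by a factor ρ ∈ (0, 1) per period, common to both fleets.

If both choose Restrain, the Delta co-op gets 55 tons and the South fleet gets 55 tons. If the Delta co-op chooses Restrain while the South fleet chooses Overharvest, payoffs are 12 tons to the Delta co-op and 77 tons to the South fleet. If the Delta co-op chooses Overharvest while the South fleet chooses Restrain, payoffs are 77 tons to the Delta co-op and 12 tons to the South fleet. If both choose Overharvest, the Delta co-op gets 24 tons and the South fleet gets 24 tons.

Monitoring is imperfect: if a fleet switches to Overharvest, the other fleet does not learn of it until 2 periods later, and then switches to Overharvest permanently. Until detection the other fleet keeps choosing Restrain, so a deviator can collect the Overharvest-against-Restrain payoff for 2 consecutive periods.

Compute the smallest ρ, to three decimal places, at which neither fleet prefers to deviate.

0.644

Deviating for the 2 undetected periods gains 77−55 = 22 per period over cooperation, then loses 55−24 = 31 per period forever once punishment starts.
Gain: 22(1 + ρ + … + ρ^1); loss: 31·ρ^2/(1−ρ).
No profitable deviation ⇔ 22(1−ρ^2) ≤ 31·ρ^2, i.e. ρ^2 ≥ 22/(22+31) = 22/53.
Hence ρ ≥ (22/53)^(1/2) ≈ 0.644.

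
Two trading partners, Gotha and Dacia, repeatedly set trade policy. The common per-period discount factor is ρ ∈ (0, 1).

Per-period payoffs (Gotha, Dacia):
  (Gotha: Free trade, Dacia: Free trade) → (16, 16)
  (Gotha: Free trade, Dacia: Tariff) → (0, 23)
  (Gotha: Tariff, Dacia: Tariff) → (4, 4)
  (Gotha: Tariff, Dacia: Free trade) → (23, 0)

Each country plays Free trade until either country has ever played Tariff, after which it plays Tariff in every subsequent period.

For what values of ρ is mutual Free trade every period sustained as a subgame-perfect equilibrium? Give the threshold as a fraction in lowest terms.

One-period gain from deviating is 23 − 16 = 7. The loss is 16 − 4 = 12 in every subsequent period, with present value 12·ρ/(1−ρ).
Deviation is unprofitable when 12·ρ/(1−ρ) ≥ 7, i.e. ρ/(1−ρ) ≥ 7/12.
Equivalently ρ ≥ 7/(7+12) = 7/19.

7/19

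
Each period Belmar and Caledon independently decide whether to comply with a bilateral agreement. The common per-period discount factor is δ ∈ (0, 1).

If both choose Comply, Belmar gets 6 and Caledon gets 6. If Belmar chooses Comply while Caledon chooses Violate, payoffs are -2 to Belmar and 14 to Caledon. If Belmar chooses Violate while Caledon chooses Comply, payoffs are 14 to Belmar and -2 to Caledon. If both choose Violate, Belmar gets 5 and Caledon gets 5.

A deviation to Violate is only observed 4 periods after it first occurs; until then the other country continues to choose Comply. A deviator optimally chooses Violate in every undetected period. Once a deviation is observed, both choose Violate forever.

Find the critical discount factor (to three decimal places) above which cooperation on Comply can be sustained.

0.971

A deviator earns 14 for 4 periods, then 5 forever; cooperating earns 6 forever. Multiplying the IC by (1−δ):
6 ≥ 14(1−δ^4) + 5δ^4, so 9·δ^4 ≥ 8 and δ^4 ≥ 8/9.
δ ≥ (8/9)^(1/4) ≈ 0.971.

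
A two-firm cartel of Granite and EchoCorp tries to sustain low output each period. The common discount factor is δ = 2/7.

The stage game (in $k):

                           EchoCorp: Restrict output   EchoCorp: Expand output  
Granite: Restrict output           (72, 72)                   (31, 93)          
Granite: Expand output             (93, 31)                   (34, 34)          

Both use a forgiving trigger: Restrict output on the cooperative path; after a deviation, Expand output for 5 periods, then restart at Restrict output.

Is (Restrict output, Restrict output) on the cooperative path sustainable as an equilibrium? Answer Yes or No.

No

Comparing payoff streams over the 6 periods until play realigns: cooperate → 72(1+δ+…+δ^5); deviate → 93 + 34(δ+…+δ^5).
Cooperation is sustained iff (72−34)(δ+…+δ^5) ≥ 93−72.
δ+…+δ^5 = 2/7·(1−(2/7)^5)/(1−2/7) = 0.3992, and (93−72)/(72−34) = 0.5526.
0.3992 < 0.5526, so cooperation is not sustainable.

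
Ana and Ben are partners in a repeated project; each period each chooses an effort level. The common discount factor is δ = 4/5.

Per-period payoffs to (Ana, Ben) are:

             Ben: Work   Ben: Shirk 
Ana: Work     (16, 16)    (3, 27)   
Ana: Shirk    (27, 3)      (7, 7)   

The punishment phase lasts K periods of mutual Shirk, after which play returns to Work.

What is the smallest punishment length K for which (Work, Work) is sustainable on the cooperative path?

Need Σ_{k=1}^{K} δ^k ≥ (27−16)/(16−7) = 1.2222 at δ = 4/5.
At K = 1 the sum is 0.8000 < 1.2222; at K = 2 it is 1.4400 ≥ 1.2222.
So the minimum punishment length is K = 2.

2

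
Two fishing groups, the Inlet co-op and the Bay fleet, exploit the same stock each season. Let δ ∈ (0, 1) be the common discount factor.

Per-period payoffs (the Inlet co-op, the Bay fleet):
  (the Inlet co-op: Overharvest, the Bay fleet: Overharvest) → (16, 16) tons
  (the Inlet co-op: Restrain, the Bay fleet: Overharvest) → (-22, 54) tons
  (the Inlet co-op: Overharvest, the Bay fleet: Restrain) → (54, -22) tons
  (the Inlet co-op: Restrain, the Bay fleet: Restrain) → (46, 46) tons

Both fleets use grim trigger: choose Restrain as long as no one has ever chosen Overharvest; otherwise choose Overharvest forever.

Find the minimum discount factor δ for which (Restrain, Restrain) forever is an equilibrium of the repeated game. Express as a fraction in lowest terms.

4/19

Under grim trigger the critical discount factor is (T−C)/(T−P) with T = 54, C = 46, P = 16.
δ* = (54−46)/(54−16) = 8/38 = 4/19.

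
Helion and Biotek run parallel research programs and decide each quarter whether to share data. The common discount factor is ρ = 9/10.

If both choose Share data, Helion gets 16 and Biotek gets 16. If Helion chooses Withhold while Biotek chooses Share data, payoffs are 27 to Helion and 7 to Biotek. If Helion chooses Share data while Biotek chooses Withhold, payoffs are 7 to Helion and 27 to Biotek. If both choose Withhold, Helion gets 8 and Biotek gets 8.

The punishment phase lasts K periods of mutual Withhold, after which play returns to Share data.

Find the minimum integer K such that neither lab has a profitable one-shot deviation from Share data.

No profitable deviation requires (16−8)(ρ+…+ρ^K) ≥ 27−16, i.e. ρ+…+ρ^K ≥ 11/8 ≈ 1.3750.
With ρ = 9/10, the partial sums are K=1: 0.9000, K=2: 1.7100.
K = 2 is the first length at which the sum reaches 1.3750.

2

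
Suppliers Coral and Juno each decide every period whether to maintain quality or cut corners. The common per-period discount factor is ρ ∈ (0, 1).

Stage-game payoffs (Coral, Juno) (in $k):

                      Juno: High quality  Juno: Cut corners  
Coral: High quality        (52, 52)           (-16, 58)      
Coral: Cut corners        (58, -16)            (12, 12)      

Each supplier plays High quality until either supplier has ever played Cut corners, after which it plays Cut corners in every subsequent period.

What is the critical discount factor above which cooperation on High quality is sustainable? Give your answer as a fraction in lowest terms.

Cooperation forever yields 52 each period: 52/(1−ρ).
Deviating yields 58 once, then 12 forever: 58 + 12ρ/(1−ρ).
No profitable deviation requires 52/(1−ρ) ≥ 58 + 12ρ/(1−ρ).
Multiplying by (1−ρ): 52 ≥ 58(1−ρ) + 12ρ = 58 − 46ρ.
So 46ρ ≥ 6, i.e. ρ ≥ 6/46 = 3/23.

3/23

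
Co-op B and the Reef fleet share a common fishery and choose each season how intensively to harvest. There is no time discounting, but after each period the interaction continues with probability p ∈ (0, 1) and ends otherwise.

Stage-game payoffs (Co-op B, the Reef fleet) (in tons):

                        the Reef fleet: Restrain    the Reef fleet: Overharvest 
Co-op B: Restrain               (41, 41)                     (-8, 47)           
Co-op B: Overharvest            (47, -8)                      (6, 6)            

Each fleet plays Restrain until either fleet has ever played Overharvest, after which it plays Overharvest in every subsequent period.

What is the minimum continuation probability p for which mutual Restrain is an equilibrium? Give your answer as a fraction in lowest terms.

Expected cooperation value is 41 + p·41 + p²·41 + … = 41/(1−p); deviation gives 47 + p·6/(1−p).
41 ≥ 47(1−p) + 6p ⇒ 41p ≥ 6 ⇒ p ≥ 6/41.

6/41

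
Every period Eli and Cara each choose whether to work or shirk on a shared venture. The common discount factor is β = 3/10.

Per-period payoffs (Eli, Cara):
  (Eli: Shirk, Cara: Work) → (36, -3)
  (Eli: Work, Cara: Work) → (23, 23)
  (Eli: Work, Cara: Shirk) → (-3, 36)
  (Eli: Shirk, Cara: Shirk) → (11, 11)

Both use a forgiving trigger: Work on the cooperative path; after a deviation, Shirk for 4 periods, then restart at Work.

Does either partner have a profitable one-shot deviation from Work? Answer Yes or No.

Yes

Comparing payoff streams over the 5 periods until play realigns: cooperate → 23(1+β+…+β^4); deviate → 36 + 11(β+…+β^4).
Cooperation is sustained iff (23−11)(β+…+β^4) ≥ 36−23.
β+…+β^4 = 3/10·(1−(3/10)^4)/(1−3/10) = 0.4251, and (36−23)/(23−11) = 1.0833.
0.4251 < 1.0833, so cooperation is not sustainable.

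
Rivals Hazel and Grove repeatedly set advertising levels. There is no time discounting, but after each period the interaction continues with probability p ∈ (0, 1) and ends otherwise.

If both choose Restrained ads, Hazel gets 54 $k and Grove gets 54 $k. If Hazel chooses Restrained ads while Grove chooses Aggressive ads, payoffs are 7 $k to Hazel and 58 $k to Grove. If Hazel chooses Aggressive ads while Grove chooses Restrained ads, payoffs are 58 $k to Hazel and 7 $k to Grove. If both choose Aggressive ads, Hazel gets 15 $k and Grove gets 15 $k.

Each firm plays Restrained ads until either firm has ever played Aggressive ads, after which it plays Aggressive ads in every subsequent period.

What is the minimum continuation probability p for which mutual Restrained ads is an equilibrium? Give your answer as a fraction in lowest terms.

4/43

With no time discounting, the continuation probability p plays the role of the discount factor.
Grim-trigger IC: 54/(1−p) ≥ 58 + 15p/(1−p) ⇒ p ≥ (58−54)/(58−15) = 4/43.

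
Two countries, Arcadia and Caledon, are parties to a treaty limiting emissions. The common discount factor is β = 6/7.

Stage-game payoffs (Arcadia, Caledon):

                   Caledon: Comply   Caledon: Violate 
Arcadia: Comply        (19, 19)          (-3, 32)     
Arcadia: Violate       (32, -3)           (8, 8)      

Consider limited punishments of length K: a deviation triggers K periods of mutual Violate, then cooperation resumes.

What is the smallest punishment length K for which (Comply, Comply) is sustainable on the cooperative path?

No profitable deviation requires (19−8)(β+…+β^K) ≥ 32−19, i.e. β+…+β^K ≥ 13/11 ≈ 1.1818.
With β = 6/7, the partial sums are K=1: 0.8571, K=2: 1.5918.
K = 2 is the first length at which the sum reaches 1.1818.

2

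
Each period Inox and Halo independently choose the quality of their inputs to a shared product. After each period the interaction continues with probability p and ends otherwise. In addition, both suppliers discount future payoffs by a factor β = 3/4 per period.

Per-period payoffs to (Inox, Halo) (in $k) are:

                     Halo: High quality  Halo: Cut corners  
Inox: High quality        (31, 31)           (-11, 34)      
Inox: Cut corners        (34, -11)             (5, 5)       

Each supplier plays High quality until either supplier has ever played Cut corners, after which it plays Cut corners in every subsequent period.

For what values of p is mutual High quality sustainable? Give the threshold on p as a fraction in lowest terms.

Expected continuation weight on next period's payoff is β·p = 3/4·p, which plays the role of the discount factor.
Cooperation requires 3/4·p ≥ (34−31)/(34−5) = 3/29, hence p ≥ 4/29.

4/29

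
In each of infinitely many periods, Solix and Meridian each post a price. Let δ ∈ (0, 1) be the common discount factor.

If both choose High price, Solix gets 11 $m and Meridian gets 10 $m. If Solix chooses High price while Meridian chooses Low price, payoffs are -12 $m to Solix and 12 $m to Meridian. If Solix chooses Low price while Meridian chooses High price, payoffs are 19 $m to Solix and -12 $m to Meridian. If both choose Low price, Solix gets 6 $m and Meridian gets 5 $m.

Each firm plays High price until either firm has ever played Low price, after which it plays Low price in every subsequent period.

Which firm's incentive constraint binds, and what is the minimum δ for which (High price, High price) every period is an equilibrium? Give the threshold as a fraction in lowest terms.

Solix's threshold: (19−11)/(19−6) = 8/13.
Meridian's threshold: (12−10)/(12−5) = 2/7.
8/13 > 2/7, so Solix binds and δ* = 8/13.

Solix; δ ≥ 8/13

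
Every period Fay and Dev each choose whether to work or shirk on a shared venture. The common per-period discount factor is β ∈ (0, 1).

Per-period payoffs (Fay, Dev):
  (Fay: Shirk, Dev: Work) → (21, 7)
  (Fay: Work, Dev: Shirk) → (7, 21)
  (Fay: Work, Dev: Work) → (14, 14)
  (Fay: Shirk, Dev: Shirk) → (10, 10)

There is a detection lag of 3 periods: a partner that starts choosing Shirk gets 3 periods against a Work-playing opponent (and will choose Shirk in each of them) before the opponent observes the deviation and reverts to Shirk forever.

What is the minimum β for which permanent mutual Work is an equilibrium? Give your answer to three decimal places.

0.860

A deviator earns 21 for 3 periods, then 10 forever; cooperating earns 14 forever. Multiplying the IC by (1−β):
14 ≥ 21(1−β^3) + 10β^3, so 11·β^3 ≥ 7 and β^3 ≥ 7/11.
β ≥ (7/11)^(1/3) ≈ 0.860.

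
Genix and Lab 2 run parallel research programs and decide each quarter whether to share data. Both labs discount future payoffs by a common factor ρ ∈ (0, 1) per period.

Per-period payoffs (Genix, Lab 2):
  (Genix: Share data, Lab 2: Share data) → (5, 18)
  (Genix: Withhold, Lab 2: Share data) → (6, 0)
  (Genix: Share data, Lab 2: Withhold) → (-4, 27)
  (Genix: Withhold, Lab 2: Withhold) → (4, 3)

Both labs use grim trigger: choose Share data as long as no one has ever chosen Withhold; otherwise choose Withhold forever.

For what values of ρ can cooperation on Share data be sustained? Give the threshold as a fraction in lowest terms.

For Genix: deviation gain 6−5 = 1, per-period punishment loss 5−4 = 1. IC gives ρ ≥ 1/2.
For Lab 2: gain 9, loss 15 per period, so ρ ≥ 9/24 = 3/8.
The tighter constraint is Genix's, so cooperation needs ρ ≥ 1/2.

1/2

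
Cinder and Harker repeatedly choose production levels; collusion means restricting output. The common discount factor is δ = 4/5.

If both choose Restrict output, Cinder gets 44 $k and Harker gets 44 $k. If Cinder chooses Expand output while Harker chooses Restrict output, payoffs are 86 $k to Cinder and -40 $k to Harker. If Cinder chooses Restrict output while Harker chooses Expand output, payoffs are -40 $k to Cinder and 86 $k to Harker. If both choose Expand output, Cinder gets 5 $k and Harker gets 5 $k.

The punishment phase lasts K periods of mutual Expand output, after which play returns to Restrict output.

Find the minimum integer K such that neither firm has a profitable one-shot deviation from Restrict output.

IC: δ(1−δ^K)/(1−δ) ≥ (86−44)/(44−5) = 14/13.
With δ = 4/5: need 1 − δ^K ≥ 14/13·(1−4/5)/(4/5), i.e. δ^K ≤ 0.7308.
Since (4/5)^1 = 0.8000 and (4/5)^2 = 0.6400, the smallest such K is 2.

2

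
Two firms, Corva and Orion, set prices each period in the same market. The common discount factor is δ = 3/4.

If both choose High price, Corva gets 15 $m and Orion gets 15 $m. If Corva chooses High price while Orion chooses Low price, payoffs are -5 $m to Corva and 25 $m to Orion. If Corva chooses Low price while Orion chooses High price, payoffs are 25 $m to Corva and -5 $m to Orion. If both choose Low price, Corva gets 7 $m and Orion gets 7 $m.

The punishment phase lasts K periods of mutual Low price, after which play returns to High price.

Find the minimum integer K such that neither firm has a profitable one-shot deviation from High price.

2

Need Σ_{k=1}^{K} δ^k ≥ (25−15)/(15−7) = 1.2500 at δ = 3/4.
At K = 1 the sum is 0.7500 < 1.2500; at K = 2 it is 1.3125 ≥ 1.2500.
So the minimum punishment length is K = 2.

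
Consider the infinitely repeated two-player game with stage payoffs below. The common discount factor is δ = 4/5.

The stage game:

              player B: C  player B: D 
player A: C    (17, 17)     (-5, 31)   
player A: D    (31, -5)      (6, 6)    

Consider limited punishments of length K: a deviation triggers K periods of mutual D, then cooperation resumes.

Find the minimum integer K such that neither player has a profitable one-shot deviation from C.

2

No profitable deviation requires (17−6)(δ+…+δ^K) ≥ 31−17, i.e. δ+…+δ^K ≥ 14/11 ≈ 1.2727.
With δ = 4/5, the partial sums are K=1: 0.8000, K=2: 1.4400.
K = 2 is the first length at which the sum reaches 1.2727.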